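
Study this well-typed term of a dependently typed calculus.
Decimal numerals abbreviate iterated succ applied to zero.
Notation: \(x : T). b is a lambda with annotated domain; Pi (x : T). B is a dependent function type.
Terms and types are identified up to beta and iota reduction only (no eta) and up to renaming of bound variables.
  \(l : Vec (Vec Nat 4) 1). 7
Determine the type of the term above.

type:
  Pi (l : Vec (Vec Nat 4) 1). Nat


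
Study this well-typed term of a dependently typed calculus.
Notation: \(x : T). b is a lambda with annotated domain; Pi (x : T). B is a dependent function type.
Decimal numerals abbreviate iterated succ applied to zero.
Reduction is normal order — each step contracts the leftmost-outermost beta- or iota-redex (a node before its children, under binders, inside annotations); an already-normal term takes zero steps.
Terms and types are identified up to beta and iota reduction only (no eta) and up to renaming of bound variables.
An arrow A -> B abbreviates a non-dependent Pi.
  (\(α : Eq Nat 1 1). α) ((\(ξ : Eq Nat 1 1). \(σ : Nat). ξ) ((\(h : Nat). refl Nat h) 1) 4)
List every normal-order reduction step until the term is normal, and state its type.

normal-order reduction sequence:
  (\(α : Eq Nat 1 1). α) ((\(ξ : Eq Nat 1 1). \(σ : Nat). ξ) ((\(h : Nat). refl Nat h) 1) 4)
  ~> (\(α : Eq Nat 1 1). \(ξ : Nat). α) ((\(σ : Nat). refl Nat σ) 1) 4
  ~> (\(α : Nat). (\(ξ : Nat). refl Nat ξ) 1) 4
  ~> (\(α : Nat). refl Nat α) 1
  ~> refl Nat 1
the term's type:
  Eq Nat 1 1


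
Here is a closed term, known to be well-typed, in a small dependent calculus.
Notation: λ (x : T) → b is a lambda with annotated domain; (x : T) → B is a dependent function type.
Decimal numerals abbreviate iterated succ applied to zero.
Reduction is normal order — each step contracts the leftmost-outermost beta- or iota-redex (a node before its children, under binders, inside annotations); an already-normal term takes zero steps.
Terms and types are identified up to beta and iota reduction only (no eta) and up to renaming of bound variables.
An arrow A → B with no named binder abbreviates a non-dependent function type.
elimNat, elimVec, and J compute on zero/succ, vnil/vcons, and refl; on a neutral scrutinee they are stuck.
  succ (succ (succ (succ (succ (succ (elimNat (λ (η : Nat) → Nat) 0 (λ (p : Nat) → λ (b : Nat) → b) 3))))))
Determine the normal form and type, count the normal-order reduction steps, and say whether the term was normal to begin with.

normal form:
  6
inferred type:
  Nat
reduction steps (normal order): 10
started in normal form: no
first redex: an elimNat iota-redex


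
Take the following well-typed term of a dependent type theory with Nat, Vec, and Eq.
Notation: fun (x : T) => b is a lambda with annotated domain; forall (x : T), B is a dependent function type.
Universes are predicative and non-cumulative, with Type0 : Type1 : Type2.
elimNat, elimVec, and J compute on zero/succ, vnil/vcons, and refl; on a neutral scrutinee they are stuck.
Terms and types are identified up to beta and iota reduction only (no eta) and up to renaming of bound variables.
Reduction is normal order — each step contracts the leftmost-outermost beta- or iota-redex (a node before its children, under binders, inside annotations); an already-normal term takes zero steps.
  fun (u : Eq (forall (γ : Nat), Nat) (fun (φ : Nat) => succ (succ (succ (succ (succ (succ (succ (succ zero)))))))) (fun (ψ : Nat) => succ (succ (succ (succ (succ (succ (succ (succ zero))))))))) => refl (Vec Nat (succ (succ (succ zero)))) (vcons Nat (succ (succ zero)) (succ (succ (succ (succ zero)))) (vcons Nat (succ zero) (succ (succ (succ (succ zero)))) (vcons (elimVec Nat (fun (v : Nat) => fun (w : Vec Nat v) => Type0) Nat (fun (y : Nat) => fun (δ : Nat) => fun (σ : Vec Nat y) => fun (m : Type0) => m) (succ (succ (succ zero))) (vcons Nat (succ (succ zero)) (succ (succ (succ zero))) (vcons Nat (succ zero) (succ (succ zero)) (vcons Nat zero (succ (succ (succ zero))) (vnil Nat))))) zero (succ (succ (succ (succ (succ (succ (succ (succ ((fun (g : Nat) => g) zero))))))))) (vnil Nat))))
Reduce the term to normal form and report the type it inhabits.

normal form:
  fun (u : Eq (forall (γ : Nat), Nat) (fun (φ : Nat) => succ (succ (succ (succ (succ (succ (succ (succ zero)))))))) (fun (ψ : Nat) => succ (succ (succ (succ (succ (succ (succ (succ zero))))))))) => refl (Vec Nat (succ (succ (succ zero)))) (vcons Nat (succ (succ zero)) (succ (succ (succ (succ zero)))) (vcons Nat (succ zero) (succ (succ (succ (succ zero)))) (vcons Nat zero (succ (succ (succ (succ (succ (succ (succ (succ zero)))))))) (vnil Nat))))
type:
  forall (u : Eq (forall (γ : Nat), Nat) (fun (φ : Nat) => succ (succ (succ (succ (succ (succ (succ (succ zero)))))))) (fun (ψ : Nat) => succ (succ (succ (succ (succ (succ (succ (succ zero))))))))), Eq (Vec Nat (succ (succ (succ zero)))) (vcons Nat (succ (succ zero)) (succ (succ (succ (succ zero)))) (vcons Nat (succ zero) (succ (succ (succ (succ zero)))) (vcons Nat zero (succ (succ (succ (succ (succ (succ (succ (succ zero)))))))) (vnil Nat)))) (vcons Nat (succ (succ zero)) (succ (succ (succ (succ zero)))) (vcons Nat (succ zero) (succ (succ (succ (succ zero)))) (vcons Nat zero (succ (succ (succ (succ (succ (succ (succ (succ zero)))))))) (vnil Nat))))
observation: reduction starts at an elimVec iota-redex, and 17 normal-order steps reach the normal form.


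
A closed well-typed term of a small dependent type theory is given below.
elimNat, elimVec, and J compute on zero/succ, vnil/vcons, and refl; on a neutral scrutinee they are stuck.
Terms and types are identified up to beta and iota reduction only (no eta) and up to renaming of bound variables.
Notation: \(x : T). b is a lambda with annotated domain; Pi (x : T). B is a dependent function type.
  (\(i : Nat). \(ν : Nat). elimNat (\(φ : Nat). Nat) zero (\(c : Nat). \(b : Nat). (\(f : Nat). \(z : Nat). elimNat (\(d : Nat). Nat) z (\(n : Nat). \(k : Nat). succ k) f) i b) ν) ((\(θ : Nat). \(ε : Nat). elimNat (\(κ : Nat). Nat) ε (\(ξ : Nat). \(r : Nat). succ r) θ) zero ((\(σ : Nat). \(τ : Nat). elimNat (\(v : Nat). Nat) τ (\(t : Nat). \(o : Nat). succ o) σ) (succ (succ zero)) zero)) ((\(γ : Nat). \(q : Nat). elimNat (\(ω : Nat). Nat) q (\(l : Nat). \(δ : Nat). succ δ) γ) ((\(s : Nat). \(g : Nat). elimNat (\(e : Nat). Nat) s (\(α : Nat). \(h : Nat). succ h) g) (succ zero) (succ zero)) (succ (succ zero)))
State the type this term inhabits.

the term's type:
  Nat


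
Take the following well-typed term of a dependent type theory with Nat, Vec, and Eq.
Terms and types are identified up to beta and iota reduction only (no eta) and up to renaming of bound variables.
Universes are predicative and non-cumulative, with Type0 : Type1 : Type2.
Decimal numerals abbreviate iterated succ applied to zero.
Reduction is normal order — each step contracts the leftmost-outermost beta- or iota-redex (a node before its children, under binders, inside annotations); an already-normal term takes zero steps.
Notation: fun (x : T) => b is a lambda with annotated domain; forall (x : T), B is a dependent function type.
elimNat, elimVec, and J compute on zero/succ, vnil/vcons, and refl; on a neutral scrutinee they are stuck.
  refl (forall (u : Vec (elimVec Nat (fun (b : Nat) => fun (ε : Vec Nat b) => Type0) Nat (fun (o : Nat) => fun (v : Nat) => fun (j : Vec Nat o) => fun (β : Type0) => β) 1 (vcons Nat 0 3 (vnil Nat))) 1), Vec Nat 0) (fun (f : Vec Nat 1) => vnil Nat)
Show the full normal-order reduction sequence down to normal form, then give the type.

normal-order reduction:
  refl (forall (u : Vec (elimVec Nat (fun (b : Nat) => fun (ε : Vec Nat b) => Type0) Nat (fun (o : Nat) => fun (v : Nat) => fun (j : Vec Nat o) => fun (β : Type0) => β) 1 (vcons Nat 0 3 (vnil Nat))) 1), Vec Nat 0) (fun (f : Vec Nat 1) => vnil Nat)
  ~> refl (forall (u : Vec ((fun (b : Nat) => fun (ε : Nat) => fun (o : Vec Nat b) => fun (v : Type0) => v) 0 3 (vnil Nat) (elimVec Nat (fun (j : Nat) => fun (β : Vec Nat j) => Type0) Nat (fun (f : Nat) => fun (z : Nat) => fun (ψ : Vec Nat f) => fun (ω : Type0) => ω) 0 (vnil Nat))) 1), Vec Nat 0) (fun (r : Vec Nat 1) => vnil Nat)
  ~> refl (forall (u : Vec ((fun (b : Nat) => fun (ε : Vec Nat 0) => fun (o : Type0) => o) 3 (vnil Nat) (elimVec Nat (fun (v : Nat) => fun (j : Vec Nat v) => Type0) Nat (fun (β : Nat) => fun (f : Nat) => fun (z : Vec Nat β) => fun (ψ : Type0) => ψ) 0 (vnil Nat))) 1), Vec Nat 0) (fun (ω : Vec Nat 1) => vnil Nat)
  ~> refl (forall (u : Vec ((fun (b : Vec Nat 0) => fun (ε : Type0) => ε) (vnil Nat) (elimVec Nat (fun (o : Nat) => fun (v : Vec Nat o) => Type0) Nat (fun (j : Nat) => fun (β : Nat) => fun (f : Vec Nat j) => fun (z : Type0) => z) 0 (vnil Nat))) 1), Vec Nat 0) (fun (ψ : Vec Nat 1) => vnil Nat)
  ~> refl (forall (u : Vec ((fun (b : Type0) => b) (elimVec Nat (fun (ε : Nat) => fun (o : Vec Nat ε) => Type0) Nat (fun (v : Nat) => fun (j : Nat) => fun (β : Vec Nat v) => fun (f : Type0) => f) 0 (vnil Nat))) 1), Vec Nat 0) (fun (z : Vec Nat 1) => vnil Nat)
  ~> refl (forall (u : Vec (elimVec Nat (fun (b : Nat) => fun (ε : Vec Nat b) => Type0) Nat (fun (o : Nat) => fun (v : Nat) => fun (j : Vec Nat o) => fun (β : Type0) => β) 0 (vnil Nat)) 1), Vec Nat 0) (fun (f : Vec Nat 1) => vnil Nat)
  ~> refl (forall (u : Vec Nat 1), Vec Nat 0) (fun (b : Vec Nat 1) => vnil Nat)
the term's type:
  Eq (forall (u : Vec Nat 1), Vec Nat 0) (fun (b : Vec Nat 1) => vnil Nat) (fun (ε : Vec Nat 1) => vnil Nat)


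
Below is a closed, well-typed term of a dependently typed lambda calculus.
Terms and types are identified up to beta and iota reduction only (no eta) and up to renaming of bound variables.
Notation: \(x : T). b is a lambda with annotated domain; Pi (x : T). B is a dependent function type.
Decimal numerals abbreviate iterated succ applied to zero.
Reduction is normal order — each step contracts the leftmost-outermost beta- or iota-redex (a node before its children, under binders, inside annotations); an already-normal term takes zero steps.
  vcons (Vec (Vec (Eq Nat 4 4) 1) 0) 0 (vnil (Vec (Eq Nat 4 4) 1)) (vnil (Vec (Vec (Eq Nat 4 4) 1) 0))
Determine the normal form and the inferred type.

reduced normal form:
  vcons (Vec (Vec (Eq Nat 4 4) 1) 0) 0 (vnil (Vec (Eq Nat 4 4) 1)) (vnil (Vec (Vec (Eq Nat 4 4) 1) 0))
the term's type:
  Vec (Vec (Vec (Eq Nat 4 4) 1) 0) 1


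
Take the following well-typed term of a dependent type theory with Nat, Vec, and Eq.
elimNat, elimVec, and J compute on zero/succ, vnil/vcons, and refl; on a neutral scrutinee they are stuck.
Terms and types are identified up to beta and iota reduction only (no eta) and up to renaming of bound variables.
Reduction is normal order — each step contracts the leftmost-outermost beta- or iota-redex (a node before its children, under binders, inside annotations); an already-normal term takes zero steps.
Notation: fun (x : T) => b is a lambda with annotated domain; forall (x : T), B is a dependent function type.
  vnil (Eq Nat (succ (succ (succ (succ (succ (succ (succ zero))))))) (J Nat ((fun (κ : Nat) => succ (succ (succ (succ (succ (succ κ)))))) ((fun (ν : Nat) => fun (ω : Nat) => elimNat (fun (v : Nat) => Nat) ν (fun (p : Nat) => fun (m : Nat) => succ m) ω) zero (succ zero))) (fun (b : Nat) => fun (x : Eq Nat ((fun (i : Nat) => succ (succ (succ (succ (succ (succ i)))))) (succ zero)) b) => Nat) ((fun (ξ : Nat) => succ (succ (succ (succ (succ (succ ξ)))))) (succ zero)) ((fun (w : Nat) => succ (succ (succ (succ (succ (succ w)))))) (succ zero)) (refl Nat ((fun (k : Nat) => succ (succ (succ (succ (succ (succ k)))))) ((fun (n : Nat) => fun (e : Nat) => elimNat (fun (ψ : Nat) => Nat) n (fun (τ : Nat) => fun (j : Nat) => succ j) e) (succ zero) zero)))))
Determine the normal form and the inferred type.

resulting normal form:
  vnil (Eq Nat (succ (succ (succ (succ (succ (succ (succ zero))))))) (succ (succ (succ (succ (succ (succ (succ zero))))))))
the term's type:
  Vec (Eq Nat (succ (succ (succ (succ (succ (succ (succ zero))))))) (succ (succ (succ (succ (succ (succ (succ zero)))))))) zero
observation: normalization takes exactly 2 steps under the normal-order strategy.


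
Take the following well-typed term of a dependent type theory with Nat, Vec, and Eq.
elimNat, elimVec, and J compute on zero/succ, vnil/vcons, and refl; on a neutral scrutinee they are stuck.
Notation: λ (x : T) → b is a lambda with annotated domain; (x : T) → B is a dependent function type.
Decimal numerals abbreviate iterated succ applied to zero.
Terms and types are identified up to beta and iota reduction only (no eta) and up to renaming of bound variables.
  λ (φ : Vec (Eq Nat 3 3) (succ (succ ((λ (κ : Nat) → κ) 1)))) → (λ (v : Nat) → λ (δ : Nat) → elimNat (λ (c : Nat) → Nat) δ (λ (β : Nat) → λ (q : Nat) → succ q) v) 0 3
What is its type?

inferred type:
  (φ : Vec (Eq Nat 3 3) 3) → Nat


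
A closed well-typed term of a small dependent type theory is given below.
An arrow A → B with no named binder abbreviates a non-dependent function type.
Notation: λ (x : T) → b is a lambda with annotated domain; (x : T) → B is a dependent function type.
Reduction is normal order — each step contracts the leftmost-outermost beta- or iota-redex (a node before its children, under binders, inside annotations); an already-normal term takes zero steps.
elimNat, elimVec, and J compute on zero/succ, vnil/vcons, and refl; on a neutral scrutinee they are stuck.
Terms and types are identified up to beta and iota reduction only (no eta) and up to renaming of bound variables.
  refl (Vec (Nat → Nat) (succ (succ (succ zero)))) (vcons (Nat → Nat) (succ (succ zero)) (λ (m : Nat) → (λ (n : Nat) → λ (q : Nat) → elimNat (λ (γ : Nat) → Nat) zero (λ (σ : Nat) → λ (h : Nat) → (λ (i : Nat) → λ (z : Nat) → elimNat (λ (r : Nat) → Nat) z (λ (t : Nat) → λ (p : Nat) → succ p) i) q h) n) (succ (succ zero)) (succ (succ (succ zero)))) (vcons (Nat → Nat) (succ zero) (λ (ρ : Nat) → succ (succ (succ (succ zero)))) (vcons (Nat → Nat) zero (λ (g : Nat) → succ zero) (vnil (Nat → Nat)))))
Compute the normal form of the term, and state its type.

reduced normal form:
  refl (Vec (Nat → Nat) (succ (succ (succ zero)))) (vcons (Nat → Nat) (succ (succ zero)) (λ (m : Nat) → succ (succ (succ (succ (succ (succ zero)))))) (vcons (Nat → Nat) (succ zero) (λ (n : Nat) → succ (succ (succ (succ zero)))) (vcons (Nat → Nat) zero (λ (q : Nat) → succ zero) (vnil (Nat → Nat)))))
inferred type:
  Eq (Vec (Nat → Nat) (succ (succ (succ zero)))) (vcons (Nat → Nat) (succ (succ zero)) (λ (m : Nat) → succ (succ (succ (succ (succ (succ zero)))))) (vcons (Nat → Nat) (succ zero) (λ (n : Nat) → succ (succ (succ (succ zero)))) (vcons (Nat → Nat) zero (λ (q : Nat) → succ zero) (vnil (Nat → Nat))))) (vcons (Nat → Nat) (succ (succ zero)) (λ (γ : Nat) → succ (succ (succ (succ (succ (succ zero)))))) (vcons (Nat → Nat) (succ zero) (λ (σ : Nat) → succ (succ (succ (succ zero)))) (vcons (Nat → Nat) zero (λ (h : Nat) → succ zero) (vnil (Nat → Nat)))))


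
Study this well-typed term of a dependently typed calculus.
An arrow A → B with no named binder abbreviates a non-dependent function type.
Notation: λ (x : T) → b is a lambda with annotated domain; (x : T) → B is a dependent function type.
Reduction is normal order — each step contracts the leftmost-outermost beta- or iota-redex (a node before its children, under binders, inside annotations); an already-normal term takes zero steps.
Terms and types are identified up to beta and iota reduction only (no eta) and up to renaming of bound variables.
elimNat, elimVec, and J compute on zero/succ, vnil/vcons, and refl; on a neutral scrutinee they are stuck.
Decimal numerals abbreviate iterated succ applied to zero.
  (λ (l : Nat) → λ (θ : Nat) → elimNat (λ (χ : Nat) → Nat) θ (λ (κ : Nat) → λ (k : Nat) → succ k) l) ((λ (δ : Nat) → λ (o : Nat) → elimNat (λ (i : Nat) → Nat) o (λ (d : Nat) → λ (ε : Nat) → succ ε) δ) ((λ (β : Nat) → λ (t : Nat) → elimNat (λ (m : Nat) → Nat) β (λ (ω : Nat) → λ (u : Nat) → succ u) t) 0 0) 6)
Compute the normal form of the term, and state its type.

normal form:
  λ (l : Nat) → succ (succ (succ (succ (succ (succ l)))))
the term's type:
  Nat → Nat


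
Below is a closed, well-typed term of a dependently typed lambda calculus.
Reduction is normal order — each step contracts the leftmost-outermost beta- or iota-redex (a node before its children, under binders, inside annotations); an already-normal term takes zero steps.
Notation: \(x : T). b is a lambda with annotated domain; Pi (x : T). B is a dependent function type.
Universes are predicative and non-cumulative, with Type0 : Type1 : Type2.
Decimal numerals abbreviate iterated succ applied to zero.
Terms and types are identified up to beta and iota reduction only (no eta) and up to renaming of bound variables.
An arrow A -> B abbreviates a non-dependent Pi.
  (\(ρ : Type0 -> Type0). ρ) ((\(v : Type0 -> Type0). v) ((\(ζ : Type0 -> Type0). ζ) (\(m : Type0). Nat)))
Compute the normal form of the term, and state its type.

normal form:
  \(ρ : Type0). Nat
inferred type:
  Type0 -> Type0
observation: 3 normal-order steps separate the term from its normal form.


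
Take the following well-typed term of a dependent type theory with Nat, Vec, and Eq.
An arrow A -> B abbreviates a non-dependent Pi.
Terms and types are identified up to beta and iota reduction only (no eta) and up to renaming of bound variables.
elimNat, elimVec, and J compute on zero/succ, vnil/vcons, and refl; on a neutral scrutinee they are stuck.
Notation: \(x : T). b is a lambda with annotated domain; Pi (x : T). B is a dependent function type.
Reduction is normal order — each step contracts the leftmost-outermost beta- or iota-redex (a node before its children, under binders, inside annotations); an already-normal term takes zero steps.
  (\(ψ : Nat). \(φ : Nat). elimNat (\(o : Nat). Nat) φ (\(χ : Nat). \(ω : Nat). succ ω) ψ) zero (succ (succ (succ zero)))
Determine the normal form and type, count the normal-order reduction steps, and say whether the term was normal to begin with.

reduced normal form:
  succ (succ (succ zero))
inferred type:
  Nat
normal-order step count: 3
term was already normal: no
first redex: a beta-redex


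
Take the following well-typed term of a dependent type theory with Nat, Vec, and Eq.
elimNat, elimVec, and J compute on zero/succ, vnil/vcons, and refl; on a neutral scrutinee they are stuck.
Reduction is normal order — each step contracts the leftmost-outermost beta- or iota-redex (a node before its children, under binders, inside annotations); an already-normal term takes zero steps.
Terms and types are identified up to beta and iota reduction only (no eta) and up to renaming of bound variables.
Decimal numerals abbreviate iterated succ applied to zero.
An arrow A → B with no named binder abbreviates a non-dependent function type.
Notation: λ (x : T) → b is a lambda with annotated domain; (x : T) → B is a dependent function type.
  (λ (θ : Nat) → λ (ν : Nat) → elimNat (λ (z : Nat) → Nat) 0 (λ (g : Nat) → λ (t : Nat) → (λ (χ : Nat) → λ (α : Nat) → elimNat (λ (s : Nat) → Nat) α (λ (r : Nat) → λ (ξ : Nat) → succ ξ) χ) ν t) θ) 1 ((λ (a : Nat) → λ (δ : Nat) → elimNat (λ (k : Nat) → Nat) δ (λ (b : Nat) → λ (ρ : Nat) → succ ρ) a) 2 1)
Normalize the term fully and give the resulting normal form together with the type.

normal form:
  3
type:
  Nat
observation: reduction starts at a beta-redex, and 27 normal-order steps reach the normal form.


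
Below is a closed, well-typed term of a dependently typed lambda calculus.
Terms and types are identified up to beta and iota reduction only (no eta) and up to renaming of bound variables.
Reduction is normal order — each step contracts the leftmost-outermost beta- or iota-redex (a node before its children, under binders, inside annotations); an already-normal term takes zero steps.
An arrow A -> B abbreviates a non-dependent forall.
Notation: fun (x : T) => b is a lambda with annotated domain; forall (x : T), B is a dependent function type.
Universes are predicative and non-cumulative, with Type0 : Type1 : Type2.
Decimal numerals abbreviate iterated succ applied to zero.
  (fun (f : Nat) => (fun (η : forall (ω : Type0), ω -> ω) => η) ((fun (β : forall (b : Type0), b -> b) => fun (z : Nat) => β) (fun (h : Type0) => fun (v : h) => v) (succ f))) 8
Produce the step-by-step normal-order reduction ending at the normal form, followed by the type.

normal-order reduction:
  (fun (f : Nat) => (fun (η : forall (ω : Type0), ω -> ω) => η) ((fun (β : forall (b : Type0), b -> b) => fun (z : Nat) => β) (fun (h : Type0) => fun (v : h) => v) (succ f))) 8
  ~> (fun (f : forall (η : Type0), η -> η) => f) ((fun (ω : forall (β : Type0), β -> β) => fun (b : Nat) => ω) (fun (z : Type0) => fun (h : z) => h) 9)
  ~> (fun (f : forall (η : Type0), η -> η) => fun (ω : Nat) => f) (fun (β : Type0) => fun (b : β) => b) 9
  ~> (fun (f : Nat) => fun (η : Type0) => fun (ω : η) => ω) 9
  ~> fun (f : Type0) => fun (η : f) => η
the term's type:
  forall (f : Type0), f -> f


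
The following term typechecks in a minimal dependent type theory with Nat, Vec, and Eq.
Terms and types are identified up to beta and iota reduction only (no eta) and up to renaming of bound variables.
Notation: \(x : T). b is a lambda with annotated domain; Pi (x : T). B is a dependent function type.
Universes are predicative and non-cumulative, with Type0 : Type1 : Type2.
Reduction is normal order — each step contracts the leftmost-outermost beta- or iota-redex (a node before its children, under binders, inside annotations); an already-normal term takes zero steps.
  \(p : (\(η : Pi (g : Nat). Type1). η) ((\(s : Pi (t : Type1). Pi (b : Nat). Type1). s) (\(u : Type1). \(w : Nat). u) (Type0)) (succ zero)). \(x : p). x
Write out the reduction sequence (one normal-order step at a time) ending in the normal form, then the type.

normal-order reduction:
  \(p : (\(η : Pi (g : Nat). Type1). η) ((\(s : Pi (t : Type1). Pi (b : Nat). Type1). s) (\(u : Type1). \(w : Nat). u) (Type0)) (succ zero)). \(x : p). x
  ~> \(p : (\(η : Pi (g : Type1). Pi (s : Nat). Type1). η) (\(t : Type1). \(b : Nat). t) (Type0) (succ zero)). \(u : p). u
  ~> \(p : (\(η : Type1). \(g : Nat). η) (Type0) (succ zero)). \(s : p). s
  ~> \(p : (\(η : Nat). Type0) (succ zero)). \(g : p). g
  ~> \(p : Type0). \(η : p). η
the term's type:
  Pi (p : Type0). Pi (η : p). p


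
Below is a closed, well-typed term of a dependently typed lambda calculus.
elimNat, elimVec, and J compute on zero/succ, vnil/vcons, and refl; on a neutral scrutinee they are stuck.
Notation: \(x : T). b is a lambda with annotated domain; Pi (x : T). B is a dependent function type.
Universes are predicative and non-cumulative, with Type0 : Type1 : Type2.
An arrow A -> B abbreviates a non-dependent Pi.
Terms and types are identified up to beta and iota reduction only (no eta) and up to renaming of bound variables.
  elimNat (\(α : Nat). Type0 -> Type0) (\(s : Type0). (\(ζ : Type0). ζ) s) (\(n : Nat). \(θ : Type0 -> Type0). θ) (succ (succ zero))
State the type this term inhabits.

type:
  Type0 -> Type0


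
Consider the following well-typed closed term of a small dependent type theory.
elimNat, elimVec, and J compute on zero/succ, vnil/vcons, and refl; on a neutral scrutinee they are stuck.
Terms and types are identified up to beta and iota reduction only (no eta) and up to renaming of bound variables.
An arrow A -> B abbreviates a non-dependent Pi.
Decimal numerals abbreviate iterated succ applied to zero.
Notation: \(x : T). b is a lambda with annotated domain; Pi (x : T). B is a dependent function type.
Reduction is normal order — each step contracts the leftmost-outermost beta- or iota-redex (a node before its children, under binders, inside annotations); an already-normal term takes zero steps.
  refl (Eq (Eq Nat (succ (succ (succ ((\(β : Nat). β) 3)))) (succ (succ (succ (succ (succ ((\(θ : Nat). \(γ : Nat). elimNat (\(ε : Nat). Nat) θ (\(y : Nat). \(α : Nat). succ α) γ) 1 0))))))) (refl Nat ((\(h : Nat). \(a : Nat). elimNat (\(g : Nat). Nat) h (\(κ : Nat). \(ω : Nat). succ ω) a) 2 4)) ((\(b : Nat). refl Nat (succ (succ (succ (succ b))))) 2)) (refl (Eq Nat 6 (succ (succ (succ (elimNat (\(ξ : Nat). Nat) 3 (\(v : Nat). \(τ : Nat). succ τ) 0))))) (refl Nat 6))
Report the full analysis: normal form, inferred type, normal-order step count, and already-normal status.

normal form:
  refl (Eq (Eq Nat 6 6) (refl Nat 6) (refl Nat 6)) (refl (Eq Nat 6 6) (refl Nat 6))
inferred type:
  Eq (Eq (Eq Nat 6 6) (refl Nat 6) (refl Nat 6)) (refl (Eq Nat 6 6) (refl Nat 6)) (refl (Eq Nat 6 6) (refl Nat 6))
reduction steps (normal order): 21
term was already normal: no
first contracted redex: a beta-redex


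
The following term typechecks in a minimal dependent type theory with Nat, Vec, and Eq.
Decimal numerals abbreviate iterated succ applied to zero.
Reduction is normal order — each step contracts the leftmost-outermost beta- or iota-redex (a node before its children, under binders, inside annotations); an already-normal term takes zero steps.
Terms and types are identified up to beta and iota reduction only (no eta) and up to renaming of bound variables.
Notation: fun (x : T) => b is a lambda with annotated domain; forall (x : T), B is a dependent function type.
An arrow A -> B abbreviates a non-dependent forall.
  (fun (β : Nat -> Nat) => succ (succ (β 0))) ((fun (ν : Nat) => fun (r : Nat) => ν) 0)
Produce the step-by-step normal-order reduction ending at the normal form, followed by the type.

normal-order reduction:
  (fun (β : Nat -> Nat) => succ (succ (β 0))) ((fun (ν : Nat) => fun (r : Nat) => ν) 0)
  ~> succ (succ ((fun (β : Nat) => fun (ν : Nat) => β) 0 0))
  ~> succ (succ ((fun (β : Nat) => 0) 0))
  ~> 2
inferred type:
  Nat


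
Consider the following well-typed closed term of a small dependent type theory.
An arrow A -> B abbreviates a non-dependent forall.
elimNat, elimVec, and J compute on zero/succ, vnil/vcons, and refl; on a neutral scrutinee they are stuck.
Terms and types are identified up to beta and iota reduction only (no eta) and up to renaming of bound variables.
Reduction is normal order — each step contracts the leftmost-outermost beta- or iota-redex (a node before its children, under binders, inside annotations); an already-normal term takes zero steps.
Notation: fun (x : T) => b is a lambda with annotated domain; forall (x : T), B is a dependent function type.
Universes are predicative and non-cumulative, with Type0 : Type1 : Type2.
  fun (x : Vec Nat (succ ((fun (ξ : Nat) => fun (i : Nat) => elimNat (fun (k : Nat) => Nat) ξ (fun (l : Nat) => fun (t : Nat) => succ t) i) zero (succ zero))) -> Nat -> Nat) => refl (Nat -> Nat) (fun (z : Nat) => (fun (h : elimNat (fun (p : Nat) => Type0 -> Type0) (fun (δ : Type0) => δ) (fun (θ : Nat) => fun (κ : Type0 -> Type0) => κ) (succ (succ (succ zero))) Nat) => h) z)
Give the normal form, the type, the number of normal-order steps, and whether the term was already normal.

normal form:
  fun (x : Vec Nat (succ (succ zero)) -> Nat -> Nat) => refl (Nat -> Nat) (fun (ξ : Nat) => ξ)
inferred type:
  (Vec Nat (succ (succ zero)) -> Nat -> Nat) -> Eq (Nat -> Nat) (fun (x : Nat) => x) (fun (ξ : Nat) => ξ)
steps to reach normal form (normal order): 7
started in normal form: no
first contracted redex: a beta-redex


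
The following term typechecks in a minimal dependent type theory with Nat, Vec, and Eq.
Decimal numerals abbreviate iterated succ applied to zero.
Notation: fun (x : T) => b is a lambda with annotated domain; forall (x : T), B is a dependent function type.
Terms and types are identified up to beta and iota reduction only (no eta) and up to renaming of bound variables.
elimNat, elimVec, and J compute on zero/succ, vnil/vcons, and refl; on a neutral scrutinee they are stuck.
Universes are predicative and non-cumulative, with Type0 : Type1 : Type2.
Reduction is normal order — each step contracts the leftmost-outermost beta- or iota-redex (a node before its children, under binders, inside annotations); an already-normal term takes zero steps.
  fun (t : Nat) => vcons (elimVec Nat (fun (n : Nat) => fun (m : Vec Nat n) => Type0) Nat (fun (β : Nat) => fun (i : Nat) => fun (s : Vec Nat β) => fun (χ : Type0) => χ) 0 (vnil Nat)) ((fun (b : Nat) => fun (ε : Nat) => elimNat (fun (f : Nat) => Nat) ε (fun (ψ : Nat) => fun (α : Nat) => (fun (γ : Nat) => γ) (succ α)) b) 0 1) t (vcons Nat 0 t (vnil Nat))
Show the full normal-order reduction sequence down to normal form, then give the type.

normal-order reduction sequence:
  fun (t : Nat) => vcons (elimVec Nat (fun (n : Nat) => fun (m : Vec Nat n) => Type0) Nat (fun (β : Nat) => fun (i : Nat) => fun (s : Vec Nat β) => fun (χ : Type0) => χ) 0 (vnil Nat)) ((fun (b : Nat) => fun (ε : Nat) => elimNat (fun (f : Nat) => Nat) ε (fun (ψ : Nat) => fun (α : Nat) => (fun (γ : Nat) => γ) (succ α)) b) 0 1) t (vcons Nat 0 t (vnil Nat))
  ~> fun (t : Nat) => vcons Nat ((fun (n : Nat) => fun (m : Nat) => elimNat (fun (β : Nat) => Nat) m (fun (i : Nat) => fun (s : Nat) => (fun (χ : Nat) => χ) (succ s)) n) 0 1) t (vcons Nat 0 t (vnil Nat))
  ~> fun (t : Nat) => vcons Nat ((fun (n : Nat) => elimNat (fun (m : Nat) => Nat) n (fun (β : Nat) => fun (i : Nat) => (fun (s : Nat) => s) (succ i)) 0) 1) t (vcons Nat 0 t (vnil Nat))
  ~> fun (t : Nat) => vcons Nat (elimNat (fun (n : Nat) => Nat) 1 (fun (m : Nat) => fun (β : Nat) => (fun (i : Nat) => i) (succ β)) 0) t (vcons Nat 0 t (vnil Nat))
  ~> fun (t : Nat) => vcons Nat 1 t (vcons Nat 0 t (vnil Nat))
inferred type:
  forall (t : Nat), Vec Nat 2


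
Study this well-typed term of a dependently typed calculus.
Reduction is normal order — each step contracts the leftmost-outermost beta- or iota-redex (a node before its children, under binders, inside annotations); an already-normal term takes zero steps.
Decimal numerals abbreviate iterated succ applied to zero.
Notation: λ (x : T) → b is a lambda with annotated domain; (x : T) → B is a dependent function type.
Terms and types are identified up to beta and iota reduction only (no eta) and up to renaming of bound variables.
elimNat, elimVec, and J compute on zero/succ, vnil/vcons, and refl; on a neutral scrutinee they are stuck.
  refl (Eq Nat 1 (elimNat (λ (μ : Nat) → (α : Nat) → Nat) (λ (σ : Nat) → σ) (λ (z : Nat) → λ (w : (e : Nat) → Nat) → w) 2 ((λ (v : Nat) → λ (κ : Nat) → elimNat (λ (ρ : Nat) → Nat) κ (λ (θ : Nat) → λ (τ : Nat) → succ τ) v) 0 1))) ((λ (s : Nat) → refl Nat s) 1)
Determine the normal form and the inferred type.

resulting normal form:
  refl (Eq Nat 1 1) (refl Nat 1)
inferred type:
  Eq (Eq Nat 1 1) (refl Nat 1) (refl Nat 1)


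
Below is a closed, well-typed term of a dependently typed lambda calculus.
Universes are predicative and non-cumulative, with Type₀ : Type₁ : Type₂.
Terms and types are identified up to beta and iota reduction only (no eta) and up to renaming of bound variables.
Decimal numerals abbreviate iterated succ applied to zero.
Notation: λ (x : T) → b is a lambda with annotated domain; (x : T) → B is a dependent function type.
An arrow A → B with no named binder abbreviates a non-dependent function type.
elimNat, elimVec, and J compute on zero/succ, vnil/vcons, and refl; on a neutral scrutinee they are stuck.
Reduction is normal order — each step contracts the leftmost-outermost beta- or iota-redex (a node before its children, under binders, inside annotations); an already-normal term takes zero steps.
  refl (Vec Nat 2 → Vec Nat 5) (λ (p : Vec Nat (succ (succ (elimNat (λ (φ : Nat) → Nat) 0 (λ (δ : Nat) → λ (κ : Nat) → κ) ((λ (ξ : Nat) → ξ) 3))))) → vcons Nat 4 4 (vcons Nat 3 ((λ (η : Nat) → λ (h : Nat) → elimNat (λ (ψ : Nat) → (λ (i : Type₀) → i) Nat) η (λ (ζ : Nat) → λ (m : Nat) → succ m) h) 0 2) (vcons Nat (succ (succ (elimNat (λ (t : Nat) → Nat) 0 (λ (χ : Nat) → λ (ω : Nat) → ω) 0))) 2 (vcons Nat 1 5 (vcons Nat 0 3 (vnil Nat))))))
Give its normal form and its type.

resulting normal form:
  refl (Vec Nat 2 → Vec Nat 5) (λ (p : Vec Nat 2) → vcons Nat 4 4 (vcons Nat 3 2 (vcons Nat 2 2 (vcons Nat 1 5 (vcons Nat 0 3 (vnil Nat))))))
type:
  Eq (Vec Nat 2 → Vec Nat 5) (λ (p : Vec Nat 2) → vcons Nat 4 4 (vcons Nat 3 2 (vcons Nat 2 2 (vcons Nat 1 5 (vcons Nat 0 3 (vnil Nat)))))) (λ (φ : Vec Nat 2) → vcons Nat 4 4 (vcons Nat 3 2 (vcons Nat 2 2 (vcons Nat 1 5 (vcons Nat 0 3 (vnil Nat))))))


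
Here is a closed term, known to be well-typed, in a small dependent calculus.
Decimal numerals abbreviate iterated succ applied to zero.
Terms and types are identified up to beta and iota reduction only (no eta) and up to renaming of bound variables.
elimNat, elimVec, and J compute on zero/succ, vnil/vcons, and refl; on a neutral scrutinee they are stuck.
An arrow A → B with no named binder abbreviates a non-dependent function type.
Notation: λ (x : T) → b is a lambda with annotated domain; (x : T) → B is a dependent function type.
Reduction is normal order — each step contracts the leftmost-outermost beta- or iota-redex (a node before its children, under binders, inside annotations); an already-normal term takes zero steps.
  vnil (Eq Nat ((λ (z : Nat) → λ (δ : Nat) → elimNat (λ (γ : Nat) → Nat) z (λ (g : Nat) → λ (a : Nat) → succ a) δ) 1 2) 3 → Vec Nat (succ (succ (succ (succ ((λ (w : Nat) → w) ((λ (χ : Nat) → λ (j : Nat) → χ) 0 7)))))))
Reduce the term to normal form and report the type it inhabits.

reduced normal form:
  vnil (Eq Nat 3 3 → Vec Nat 4)
inferred type:
  Vec (Eq Nat 3 3 → Vec Nat 4) 0
observation: the leftmost-outermost redex is a beta-redex, and normalization takes 12 steps.


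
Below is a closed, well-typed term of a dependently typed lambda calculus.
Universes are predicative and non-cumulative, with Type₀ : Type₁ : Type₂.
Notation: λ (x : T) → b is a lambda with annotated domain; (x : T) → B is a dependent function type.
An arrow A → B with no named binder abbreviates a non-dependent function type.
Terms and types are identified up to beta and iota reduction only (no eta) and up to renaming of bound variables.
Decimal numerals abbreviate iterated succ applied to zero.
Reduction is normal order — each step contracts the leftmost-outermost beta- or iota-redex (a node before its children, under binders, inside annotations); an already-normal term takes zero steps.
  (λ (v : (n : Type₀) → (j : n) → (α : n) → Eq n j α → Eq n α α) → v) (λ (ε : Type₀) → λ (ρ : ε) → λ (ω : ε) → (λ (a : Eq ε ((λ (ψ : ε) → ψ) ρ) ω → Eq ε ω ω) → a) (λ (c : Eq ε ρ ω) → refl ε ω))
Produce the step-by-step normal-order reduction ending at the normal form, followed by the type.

normal-order reduction:
  (λ (v : (n : Type₀) → (j : n) → (α : n) → Eq n j α → Eq n α α) → v) (λ (ε : Type₀) → λ (ρ : ε) → λ (ω : ε) → (λ (a : Eq ε ((λ (ψ : ε) → ψ) ρ) ω → Eq ε ω ω) → a) (λ (c : Eq ε ρ ω) → refl ε ω))
  ~> λ (v : Type₀) → λ (n : v) → λ (j : v) → (λ (α : Eq v ((λ (ε : v) → ε) n) j → Eq v j j) → α) (λ (ρ : Eq v n j) → refl v j)
  ~> λ (v : Type₀) → λ (n : v) → λ (j : v) → λ (α : Eq v n j) → refl v j
inferred type:
  (v : Type₀) → (n : v) → (j : v) → Eq v n j → Eq v j j


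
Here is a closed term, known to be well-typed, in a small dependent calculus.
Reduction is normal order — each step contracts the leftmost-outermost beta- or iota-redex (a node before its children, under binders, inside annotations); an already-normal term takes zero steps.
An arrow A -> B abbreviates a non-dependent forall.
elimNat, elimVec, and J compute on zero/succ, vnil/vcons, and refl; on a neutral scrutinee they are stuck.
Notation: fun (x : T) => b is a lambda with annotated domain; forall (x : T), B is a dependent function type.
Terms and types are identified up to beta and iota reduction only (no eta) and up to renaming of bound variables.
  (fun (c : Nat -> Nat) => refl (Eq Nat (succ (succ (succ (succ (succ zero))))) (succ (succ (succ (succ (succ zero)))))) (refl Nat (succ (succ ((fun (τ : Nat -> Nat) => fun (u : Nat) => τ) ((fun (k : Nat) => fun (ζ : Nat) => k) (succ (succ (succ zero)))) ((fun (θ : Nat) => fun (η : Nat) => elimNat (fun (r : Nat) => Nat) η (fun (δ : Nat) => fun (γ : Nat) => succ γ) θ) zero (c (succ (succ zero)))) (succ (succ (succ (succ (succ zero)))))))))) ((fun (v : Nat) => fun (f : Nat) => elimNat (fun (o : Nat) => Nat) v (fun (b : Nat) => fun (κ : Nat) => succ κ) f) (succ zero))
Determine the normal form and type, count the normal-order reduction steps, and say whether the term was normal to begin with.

resulting normal form:
  refl (Eq Nat (succ (succ (succ (succ (succ zero))))) (succ (succ (succ (succ (succ zero)))))) (refl Nat (succ (succ (succ (succ (succ zero))))))
inferred type:
  Eq (Eq Nat (succ (succ (succ (succ (succ zero))))) (succ (succ (succ (succ (succ zero)))))) (refl Nat (succ (succ (succ (succ (succ zero)))))) (refl Nat (succ (succ (succ (succ (succ zero))))))
reduction steps (normal order): 5
started in normal form: no
first redex: a beta-redex


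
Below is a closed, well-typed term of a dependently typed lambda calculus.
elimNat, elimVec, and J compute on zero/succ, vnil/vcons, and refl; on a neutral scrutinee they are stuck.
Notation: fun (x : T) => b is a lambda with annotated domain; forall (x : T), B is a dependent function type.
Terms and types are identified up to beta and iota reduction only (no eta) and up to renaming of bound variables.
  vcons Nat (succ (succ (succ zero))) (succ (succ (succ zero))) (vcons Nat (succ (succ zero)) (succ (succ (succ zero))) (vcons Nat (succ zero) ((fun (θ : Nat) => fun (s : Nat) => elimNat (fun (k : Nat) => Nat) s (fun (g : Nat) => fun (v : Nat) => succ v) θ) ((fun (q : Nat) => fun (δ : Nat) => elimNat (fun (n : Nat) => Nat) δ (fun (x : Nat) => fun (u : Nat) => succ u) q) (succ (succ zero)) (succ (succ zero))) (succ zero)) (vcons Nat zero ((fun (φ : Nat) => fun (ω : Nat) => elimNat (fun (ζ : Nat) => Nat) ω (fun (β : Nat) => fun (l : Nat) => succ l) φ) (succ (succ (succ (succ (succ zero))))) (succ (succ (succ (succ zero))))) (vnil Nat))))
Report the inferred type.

type:
  Vec Nat (succ (succ (succ (succ zero))))


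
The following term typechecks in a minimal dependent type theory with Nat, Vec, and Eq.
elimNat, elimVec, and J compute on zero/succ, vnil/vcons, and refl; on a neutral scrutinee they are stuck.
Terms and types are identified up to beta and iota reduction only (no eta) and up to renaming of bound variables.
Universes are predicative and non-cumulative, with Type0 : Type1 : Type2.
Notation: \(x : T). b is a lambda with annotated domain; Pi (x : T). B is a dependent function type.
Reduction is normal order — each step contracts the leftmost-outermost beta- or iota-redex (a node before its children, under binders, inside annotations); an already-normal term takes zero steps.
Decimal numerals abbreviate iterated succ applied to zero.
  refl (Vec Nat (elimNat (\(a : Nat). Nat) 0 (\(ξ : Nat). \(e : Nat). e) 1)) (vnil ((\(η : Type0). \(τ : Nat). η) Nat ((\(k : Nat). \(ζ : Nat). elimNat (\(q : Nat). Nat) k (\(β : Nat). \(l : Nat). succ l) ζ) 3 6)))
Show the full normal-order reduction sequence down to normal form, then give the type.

normal-order reduction:
  refl (Vec Nat (elimNat (\(a : Nat). Nat) 0 (\(ξ : Nat). \(e : Nat). e) 1)) (vnil ((\(η : Type0). \(τ : Nat). η) Nat ((\(k : Nat). \(ζ : Nat). elimNat (\(q : Nat). Nat) k (\(β : Nat). \(l : Nat). succ l) ζ) 3 6)))
  ~> refl (Vec Nat ((\(a : Nat). \(ξ : Nat). ξ) 0 (elimNat (\(e : Nat). Nat) 0 (\(η : Nat). \(τ : Nat). τ) 0))) (vnil ((\(k : Type0). \(ζ : Nat). k) Nat ((\(q : Nat). \(β : Nat). elimNat (\(l : Nat). Nat) q (\(f : Nat). \(ψ : Nat). succ ψ) β) 3 6)))
  ~> refl (Vec Nat ((\(a : Nat). a) (elimNat (\(ξ : Nat). Nat) 0 (\(e : Nat). \(η : Nat). η) 0))) (vnil ((\(τ : Type0). \(k : Nat). τ) Nat ((\(ζ : Nat). \(q : Nat). elimNat (\(β : Nat). Nat) ζ (\(l : Nat). \(f : Nat). succ f) q) 3 6)))
  ~> refl (Vec Nat (elimNat (\(a : Nat). Nat) 0 (\(ξ : Nat). \(e : Nat). e) 0)) (vnil ((\(η : Type0). \(τ : Nat). η) Nat ((\(k : Nat). \(ζ : Nat). elimNat (\(q : Nat). Nat) k (\(β : Nat). \(l : Nat). succ l) ζ) 3 6)))
  ~> refl (Vec Nat 0) (vnil ((\(a : Type0). \(ξ : Nat). a) Nat ((\(e : Nat). \(η : Nat). elimNat (\(τ : Nat). Nat) e (\(k : Nat). \(ζ : Nat). succ ζ) η) 3 6)))
  ~> refl (Vec Nat 0) (vnil ((\(a : Nat). Nat) ((\(ξ : Nat). \(e : Nat). elimNat (\(η : Nat). Nat) ξ (\(τ : Nat). \(k : Nat). succ k) e) 3 6)))
  ~> refl (Vec Nat 0) (vnil Nat)
the term's type:
  Eq (Vec Nat 0) (vnil Nat) (vnil Nat)
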